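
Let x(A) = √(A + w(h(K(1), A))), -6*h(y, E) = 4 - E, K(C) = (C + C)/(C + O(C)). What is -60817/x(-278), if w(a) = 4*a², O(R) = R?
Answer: -60817*√8558/8558 ≈ -657.41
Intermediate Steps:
K(C) = 1 (K(C) = (C + C)/(C + C) = (2*C)/((2*C)) = (2*C)*(1/(2*C)) = 1)
h(y, E) = -⅔ + E/6 (h(y, E) = -(4 - E)/6 = -⅔ + E/6)
x(A) = √(A + 4*(-⅔ + A/6)²)
-60817/x(-278) = -60817*3/√(16 - 278 + (-278)²) = -60817*3/√(16 - 278 + 77284) = -60817*√8558/8558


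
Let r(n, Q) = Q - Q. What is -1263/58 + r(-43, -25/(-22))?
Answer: -1263/58 ≈ -21.776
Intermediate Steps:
r(n, Q) = 0
-1263/58 + r(-43, -25/(-22)) = -1263/58 + 0 = -1263/58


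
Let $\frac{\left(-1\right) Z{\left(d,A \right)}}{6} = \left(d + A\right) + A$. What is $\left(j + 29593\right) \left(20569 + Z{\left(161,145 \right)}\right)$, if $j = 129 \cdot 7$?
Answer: $544750048$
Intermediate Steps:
$j = 903$
$Z{\left(d,A \right)} = - 12 A - 6 d$ ($Z{\left(d,A \right)} = - 6 \left(\left(d + A\right) + A\right) = - 6 \left(\left(A + d\right) + A\right) = - 6 \left(d + 2 A\right) = - 12 A - 6 d$)
$\left(j + 29593\right) \left(20569 + Z{\left(161,145 \right)}\right) = \left(903 + 29593\right) \left(20569 - 2706\right) = 30496 \left(20569 - 2706\right) = 30496 \cdot 17863 = 544750048$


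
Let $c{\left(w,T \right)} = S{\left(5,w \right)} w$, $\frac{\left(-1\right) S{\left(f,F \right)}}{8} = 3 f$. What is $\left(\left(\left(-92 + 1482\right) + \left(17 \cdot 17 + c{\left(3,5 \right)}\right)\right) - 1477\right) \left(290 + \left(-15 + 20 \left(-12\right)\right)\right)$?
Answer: $-5530$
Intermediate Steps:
$S{\left(f,F \right)} = - 24 f$ ($S{\left(f,F \right)} = - 8 \cdot 3 f = - 24 f$)
$c{\left(w,T \right)} = - 120 w$ ($c{\left(w,T \right)} = \left(-24\right) 5 w = - 120 w$)
$\left(\left(\left(-92 + 1482\right) + \left(17 \cdot 17 + c{\left(3,5 \right)}\right)\right) - 1477\right) \left(290 + \left(-15 + 20 \left(-12\right)\right)\right) = \left(\left(\left(-92 + 1482\right) + \left(17 \cdot 17 - 360\right)\right) - 1477\right) \left(290 + \left(-15 + 20 \left(-12\right)\right)\right) = \left(\left(1390 + \left(289 - 360\right)\right) - 1477\right) \left(290 - 255\right) = \left(\left(1390 - 71\right) - 1477\right) \left(290 - 255\right) = \left(1319 - 1477\right) 35 = \left(-158\right) 35 = -5530$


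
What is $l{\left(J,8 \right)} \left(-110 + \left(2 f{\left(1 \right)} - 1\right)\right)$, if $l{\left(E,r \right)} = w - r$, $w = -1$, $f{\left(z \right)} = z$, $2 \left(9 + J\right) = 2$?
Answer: $981$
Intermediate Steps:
$J = -8$ ($J = -9 + \frac{1}{2} \cdot 2 = -9 + 1 = -8$)
$l{\left(E,r \right)} = -1 - r$
$l{\left(J,8 \right)} \left(-110 + \left(2 f{\left(1 \right)} - 1\right)\right) = \left(-1 - 8\right) \left(-110 + \left(2 \cdot 1 - 1\right)\right) = \left(-1 - 8\right) \left(-110 + \left(2 - 1\right)\right) = - 9 \left(-110 + 1\right) = \left(-9\right) \left(-109\right) = 981$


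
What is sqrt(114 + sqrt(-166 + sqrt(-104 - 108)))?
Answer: sqrt(114 + sqrt(2)*sqrt(-83 + I*sqrt(53))) ≈ 10.72 + 0.60149*I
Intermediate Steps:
sqrt(114 + sqrt(-166 + sqrt(-104 - 108))) = sqrt(114 + sqrt(-166 + sqrt(-212))) = sqrt(114 + sqrt(-166 + 2*I*sqrt(53)))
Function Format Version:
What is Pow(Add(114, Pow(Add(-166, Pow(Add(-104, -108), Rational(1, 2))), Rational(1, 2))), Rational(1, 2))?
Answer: Pow(Add(114, Mul(Pow(2, Rational(1, 2)), Pow(Add(-83, Mul(I, Pow(53, Rational(1, 2)))), Rational(1, 2)))), Rational(1, 2)) ≈ Add(10.720, Mul(0.60149, I))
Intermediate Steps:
Pow(Add(114, Pow(Add(-166, Pow(Add(-104, -108), Rational(1, 2))), Rational(1, 2))), Rational(1, 2)) = Pow(Add(114, Pow(Add(-166, Pow(-212, Rational(1, 2))), Rational(1, 2))), Rational(1, 2)) = Pow(Add(114, Pow(Add(-166, Mul(2, I, Pow(53, Rational(1, 2)))), Rational(1, 2))), Rational(1, 2))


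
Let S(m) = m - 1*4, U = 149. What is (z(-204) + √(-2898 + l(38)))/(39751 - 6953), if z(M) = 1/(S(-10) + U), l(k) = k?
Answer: 1/4427730 + I*√715/16399 ≈ 2.2585e-7 + 0.0016306*I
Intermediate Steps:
S(m) = -4 + m (S(m) = m - 4 = -4 + m)
z(M) = 1/135 (z(M) = 1/((-4 - 10) + 149) = 1/(-14 + 149) = 1/135)
(z(-204) + √(-2898 + l(38)))/(39751 - 6953) = (1/135 + √(-2898 + 38))/(39751 - 6953) = (1/135 + √(-2860))/32798 = (1/135 + 2*I*√715)*(1/32798) = 1/4427730 + I*√715/16399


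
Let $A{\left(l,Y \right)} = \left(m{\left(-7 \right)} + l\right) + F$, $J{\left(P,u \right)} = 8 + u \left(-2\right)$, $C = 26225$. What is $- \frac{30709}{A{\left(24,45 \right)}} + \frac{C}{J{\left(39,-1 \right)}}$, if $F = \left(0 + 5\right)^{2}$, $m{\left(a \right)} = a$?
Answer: $\frac{5674}{3} \approx 1891.3$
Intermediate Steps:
$F = 25$ ($F = 5^{2} = 25$)
$J{\left(P,u \right)} = 8 - 2 u$
$A{\left(l,Y \right)} = 18 + l$ ($A{\left(l,Y \right)} = \left(-7 + l\right) + 25 = 18 + l$)
$- \frac{30709}{A{\left(24,45 \right)}} + \frac{C}{J{\left(39,-1 \right)}} = - \frac{30709}{18 + 24} + \frac{26225}{8 - -2} = - \frac{30709}{42} + \frac{26225}{8 + 2} = \left(-30709\right) \frac{1}{42} + \frac{26225}{10} = - \frac{4387}{6} + 26225 \cdot \frac{1}{10} = - \frac{4387}{6} + \frac{5245}{2} = \frac{5674}{3}$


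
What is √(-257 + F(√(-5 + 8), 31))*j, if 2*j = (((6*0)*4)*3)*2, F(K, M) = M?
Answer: 0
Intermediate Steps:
j = 0 (j = ((((6*0)*4)*3)*2)/2 = (((0*4)*3)*2)/2 = ((0*3)*2)/2 = (0*2)/2 = (½)*0 = 0)
√(-257 + F(√(-5 + 8), 31))*j = √(-257 + 31)*0 = √(-226)*0 = (I*√226)*0 = 0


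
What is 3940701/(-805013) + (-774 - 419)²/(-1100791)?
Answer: -5483622141728/886151065283 ≈ -6.1881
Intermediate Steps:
3940701/(-805013) + (-774 - 419)²/(-1100791) = 3940701*(-1/805013) + (-1193)²*(-1/1100791) = -3940701/805013 + 1423249*(-1/1100791) = -3940701/805013 - 1423249/1100791 = -5483622141728/886151065283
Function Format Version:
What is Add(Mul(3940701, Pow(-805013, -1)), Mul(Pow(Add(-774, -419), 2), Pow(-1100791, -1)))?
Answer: Rational(-5483622141728, 886151065283) ≈ -6.1881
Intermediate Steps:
Add(Mul(3940701, Pow(-805013, -1)), Mul(Pow(Add(-774, -419), 2), Pow(-1100791, -1))) = Add(Mul(3940701, Rational(-1, 805013)), Mul(Pow(-1193, 2), Rational(-1, 1100791))) = Add(Rational(-3940701, 805013), Mul(1423249, Rational(-1, 1100791))) = Add(Rational(-3940701, 805013), Rational(-1423249, 1100791)) = Rational(-5483622141728, 886151065283)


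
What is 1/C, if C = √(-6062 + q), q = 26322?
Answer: √5065/10130 ≈ 0.0070255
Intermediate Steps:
C = 2*√5065 (C = √(-6062 + 26322) = √20260 = 2*√5065 ≈ 142.34)
1/C = 1/(2*√5065) = √5065/10130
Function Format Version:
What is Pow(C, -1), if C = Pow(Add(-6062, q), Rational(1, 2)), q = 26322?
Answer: Mul(Rational(1, 10130), Pow(5065, Rational(1, 2))) ≈ 0.0070255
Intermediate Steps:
C = Mul(2, Pow(5065, Rational(1, 2))) (C = Pow(Add(-6062, 26322), Rational(1, 2)) = Pow(20260, Rational(1, 2)) = Mul(2, Pow(5065, Rational(1, 2))) ≈ 142.34)
Pow(C, -1) = Pow(Mul(2, Pow(5065, Rational(1, 2))), -1) = Mul(Rational(1, 10130), Pow(5065, Rational(1, 2)))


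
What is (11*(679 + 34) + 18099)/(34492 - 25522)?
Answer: 12971/4485 ≈ 2.8921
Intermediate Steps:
(11*(679 + 34) + 18099)/(34492 - 25522) = (11*713 + 18099)/8970 = (7843 + 18099)*(1/8970) = 25942*(1/8970) = 12971/4485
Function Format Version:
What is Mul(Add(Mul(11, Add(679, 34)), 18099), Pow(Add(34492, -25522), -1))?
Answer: Rational(12971, 4485) ≈ 2.8921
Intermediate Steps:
Mul(Add(Mul(11, Add(679, 34)), 18099), Pow(Add(34492, -25522), -1)) = Mul(Add(Mul(11, 713), 18099), Pow(8970, -1)) = Mul(Add(7843, 18099), Rational(1, 8970)) = Mul(25942, Rational(1, 8970)) = Rational(12971, 4485)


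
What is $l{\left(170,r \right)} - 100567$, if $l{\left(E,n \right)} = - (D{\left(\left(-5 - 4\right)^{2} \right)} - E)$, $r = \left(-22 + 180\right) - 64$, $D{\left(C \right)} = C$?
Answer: $-100478$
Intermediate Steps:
$r = 94$ ($r = 158 - 64 = 94$)
$l{\left(E,n \right)} = -81 + E$ ($l{\left(E,n \right)} = - (\left(-5 - 4\right)^{2} - E) = - (\left(-9\right)^{2} - E) = - (81 - E) = -81 + E$)
$l{\left(170,r \right)} - 100567 = \left(-81 + 170\right) - 100567 = 89 - 100567 = -100478$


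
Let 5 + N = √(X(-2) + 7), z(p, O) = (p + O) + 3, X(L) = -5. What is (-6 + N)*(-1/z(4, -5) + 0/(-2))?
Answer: 11/2 - √2/2 ≈ 4.7929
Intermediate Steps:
z(p, O) = 3 + O + p (z(p, O) = (O + p) + 3 = 3 + O + p)
N = -5 + √2 (N = -5 + √(-5 + 7) = -5 + √2 ≈ -3.5858)
(-6 + N)*(-1/z(4, -5) + 0/(-2)) = (-6 + (-5 + √2))*(-1/(3 - 5 + 4) + 0/(-2)) = (-11 + √2)*(-1/2 + 0*(-½)) = (-11 + √2)*(-1*½ + 0) = (-11 + √2)*(-½ + 0) = (-11 + √2)*(-½) = 11/2 - √2/2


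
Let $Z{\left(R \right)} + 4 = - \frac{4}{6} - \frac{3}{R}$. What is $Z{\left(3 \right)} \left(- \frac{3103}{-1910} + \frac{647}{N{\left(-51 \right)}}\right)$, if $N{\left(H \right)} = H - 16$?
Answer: $\frac{5824591}{127970} \approx 45.515$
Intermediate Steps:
$Z{\left(R \right)} = - \frac{14}{3} - \frac{3}{R}$ ($Z{\left(R \right)} = -4 - \left(\frac{2}{3} + \frac{3}{R}\right) = - \frac{14}{3} - \frac{3}{R}$)
$N{\left(H \right)} = -16 + H$ ($N{\left(H \right)} = H - 16 = -16 + H$)
$Z{\left(3 \right)} \left(- \frac{3103}{-1910} + \frac{647}{N{\left(-51 \right)}}\right) = \left(- \frac{14}{3} - \frac{3}{3}\right) \left(- \frac{3103}{-1910} + \frac{647}{-16 - 51}\right) = \left(- \frac{14}{3} - 1\right) \left(\left(-3103\right) \left(- \frac{1}{1910}\right) + \frac{647}{-67}\right) = \left(- \frac{14}{3} - 1\right) \left(\frac{3103}{1910} + 647 \left(- \frac{1}{67}\right)\right) = - \frac{17 \left(\frac{3103}{1910} - \frac{647}{67}\right)}{3} = \left(- \frac{17}{3}\right) \left(- \frac{1027869}{127970}\right) = \frac{5824591}{127970}$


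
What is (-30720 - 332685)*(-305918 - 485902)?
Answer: 287751347100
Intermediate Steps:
(-30720 - 332685)*(-305918 - 485902) = -363405*(-791820) = 287751347100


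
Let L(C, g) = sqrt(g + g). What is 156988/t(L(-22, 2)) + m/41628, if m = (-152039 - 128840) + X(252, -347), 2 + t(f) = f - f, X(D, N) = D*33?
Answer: -3267820795/41628 ≈ -78501.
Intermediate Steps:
L(C, g) = sqrt(2)*sqrt(g) (L(C, g) = sqrt(2*g) = sqrt(2)*sqrt(g))
X(D, N) = 33*D
t(f) = -2 (t(f) = -2 + (f - f) = -2 + 0 = -2)
m = -272563 (m = (-152039 - 128840) + 33*252 = -280879 + 8316 = -272563)
156988/t(L(-22, 2)) + m/41628 = 156988/(-2) - 272563/41628 = 156988*(-1/2) - 272563*1/41628 = -78494 - 272563/41628 = -3267820795/41628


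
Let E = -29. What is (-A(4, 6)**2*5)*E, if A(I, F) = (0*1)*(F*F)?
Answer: 0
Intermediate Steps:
A(I, F) = 0 (A(I, F) = 0*F**2 = 0)
(-A(4, 6)**2*5)*E = -0**2*5*(-29) = -0*5*(-29) = -1*0*(-29) = 0*(-29) = 0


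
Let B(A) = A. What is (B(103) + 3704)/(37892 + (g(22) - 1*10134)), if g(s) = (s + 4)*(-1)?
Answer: 1269/9244 ≈ 0.13728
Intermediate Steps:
g(s) = -4 - s (g(s) = (4 + s)*(-1) = -4 - s)
(B(103) + 3704)/(37892 + (g(22) - 1*10134)) = (103 + 3704)/(37892 + ((-4 - 1*22) - 1*10134)) = 3807/(37892 + ((-4 - 22) - 10134)) = 3807/(37892 + (-26 - 10134)) = 3807/(37892 - 10160) = 3807/27732 = 3807*(1/27732) = 1269/9244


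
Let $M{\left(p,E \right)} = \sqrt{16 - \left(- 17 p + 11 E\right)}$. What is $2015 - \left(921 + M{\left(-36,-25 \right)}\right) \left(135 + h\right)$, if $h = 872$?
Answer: $-925432 - 1007 i \sqrt{321} \approx -9.2543 \cdot 10^{5} - 18042.0 i$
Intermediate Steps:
$M{\left(p,E \right)} = \sqrt{16 - 11 E + 17 p}$ ($M{\left(p,E \right)} = \sqrt{16 - \left(- 17 p + 11 E\right)} = \sqrt{16 - 11 E + 17 p}$)
$2015 - \left(921 + M{\left(-36,-25 \right)}\right) \left(135 + h\right) = 2015 - \left(921 + \sqrt{16 - -275 + 17 \left(-36\right)}\right) \left(135 + 872\right) = 2015 - \left(921 + \sqrt{16 + 275 - 612}\right) 1007 = 2015 - \left(921 + \sqrt{-321}\right) 1007 = 2015 - \left(921 + i \sqrt{321}\right) 1007 = 2015 - \left(927447 + 1007 i \sqrt{321}\right) = -925432 - 1007 i \sqrt{321}$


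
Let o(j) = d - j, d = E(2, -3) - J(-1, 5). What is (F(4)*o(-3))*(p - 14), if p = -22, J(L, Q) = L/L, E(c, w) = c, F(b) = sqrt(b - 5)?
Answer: -144*I ≈ -144.0*I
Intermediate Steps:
F(b) = sqrt(-5 + b)
J(L, Q) = 1
d = 1 (d = 2 - 1*1 = 2 - 1 = 1)
o(j) = 1 - j
(F(4)*o(-3))*(p - 14) = (sqrt(-5 + 4)*(1 - 1*(-3)))*(-22 - 14) = (sqrt(-1)*(1 + 3))*(-36) = (I*4)*(-36) = (4*I)*(-36) = -144*I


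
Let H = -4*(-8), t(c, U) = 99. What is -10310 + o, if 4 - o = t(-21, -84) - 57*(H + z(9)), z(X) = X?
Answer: -8068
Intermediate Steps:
H = 32
o = 2242 (o = 4 - (99 - 57*(32 + 9)) = 4 - (99 - 57*41) = 4 - (99 - 2337) = 4 - 1*(-2238) = 4 + 2238 = 2242)
-10310 + o = -10310 + 2242 = -8068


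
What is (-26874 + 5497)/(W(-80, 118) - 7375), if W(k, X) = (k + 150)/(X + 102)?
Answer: 470294/162243 ≈ 2.8987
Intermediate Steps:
W(k, X) = (150 + k)/(102 + X)
(-26874 + 5497)/(W(-80, 118) - 7375) = (-26874 + 5497)/((150 - 80)/(102 + 118) - 7375) = -21377/(70/220 - 7375) = -21377/((1/220)*70 - 7375) = -21377/(7/22 - 7375) = -21377/(-162243/22) = -21377*(-22/162243) = 470294/162243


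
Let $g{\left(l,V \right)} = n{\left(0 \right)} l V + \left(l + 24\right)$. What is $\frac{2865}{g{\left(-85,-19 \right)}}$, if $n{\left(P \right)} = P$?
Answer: $- \frac{2865}{61} \approx -46.967$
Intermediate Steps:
$g{\left(l,V \right)} = 24 + l$ ($g{\left(l,V \right)} = 0 l V + \left(l + 24\right) = 0 V + \left(24 + l\right) = 0 + \left(24 + l\right) = 24 + l$)
$\frac{2865}{g{\left(-85,-19 \right)}} = \frac{2865}{24 - 85} = \frac{2865}{-61} = 2865 \left(- \frac{1}{61}\right) = - \frac{2865}{61}$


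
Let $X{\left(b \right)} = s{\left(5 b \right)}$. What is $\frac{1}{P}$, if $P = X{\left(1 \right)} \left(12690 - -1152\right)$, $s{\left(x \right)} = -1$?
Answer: $- \frac{1}{13842} \approx -7.2244 \cdot 10^{-5}$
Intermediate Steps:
$X{\left(b \right)} = -1$
$P = -13842$ ($P = - (12690 - -1152) = - (12690 + 1152) = \left(-1\right) 13842 = -13842$)
$\frac{1}{P} = \frac{1}{-13842} = - \frac{1}{13842}$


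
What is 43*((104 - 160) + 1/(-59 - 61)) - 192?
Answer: -312043/120 ≈ -2600.4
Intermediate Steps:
43*((104 - 160) + 1/(-59 - 61)) - 192 = 43*(-56 + 1/(-120)) - 192 = 43*(-56 - 1/120) - 192 = 43*(-6721/120) - 192 = -289003/120 - 192 = -312043/120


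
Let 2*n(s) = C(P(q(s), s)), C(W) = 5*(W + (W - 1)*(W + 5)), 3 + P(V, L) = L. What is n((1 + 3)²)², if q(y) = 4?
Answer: 1311025/4 ≈ 3.2776e+5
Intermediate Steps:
P(V, L) = -3 + L
C(W) = 5*W + 5*(-1 + W)*(5 + W) (C(W) = 5*(W + (-1 + W)*(5 + W)) = 5*W + 5*(-1 + W)*(5 + W))
n(s) = -50 + 5*(-3 + s)²/2 + 25*s/2 (n(s) = (-25 + 5*(-3 + s)² + 25*(-3 + s))/2 = (-25 + 5*(-3 + s)² + (-75 + 25*s))/2 = (-100 + 5*(-3 + s)² + 25*s)/2 = -50 + 5*(-3 + s)²/2 + 25*s/2)
n((1 + 3)²)² = (-55/2 - 5*(1 + 3)²/2 + 5*((1 + 3)²)²/2)² = (-55/2 - 5/2*4² + 5*(4²)²/2)² = (-55/2 - 5/2*16 + (5/2)*16²)² = (-55/2 - 40 + (5/2)*256)² = (-55/2 - 40 + 640)² = (1145/2)² = 1311025/4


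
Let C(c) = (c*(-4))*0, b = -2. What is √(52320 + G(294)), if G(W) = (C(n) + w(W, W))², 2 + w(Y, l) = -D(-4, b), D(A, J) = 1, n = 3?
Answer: √52329 ≈ 228.76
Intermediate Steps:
C(c) = 0 (C(c) = -4*c*0 = 0)
w(Y, l) = -3 (w(Y, l) = -2 - 1*1 = -2 - 1 = -3)
G(W) = 9 (G(W) = (0 - 3)² = (-3)² = 9)
√(52320 + G(294)) = √(52320 + 9) = √52329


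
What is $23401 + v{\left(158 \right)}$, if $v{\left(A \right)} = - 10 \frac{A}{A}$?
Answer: $23391$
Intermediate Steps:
$v{\left(A \right)} = -10$ ($v{\left(A \right)} = \left(-10\right) 1 = -10$)
$23401 + v{\left(158 \right)} = 23401 - 10 = 23391$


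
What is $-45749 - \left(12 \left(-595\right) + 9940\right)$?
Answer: $-48549$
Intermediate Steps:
$-45749 - \left(12 \left(-595\right) + 9940\right) = -45749 - \left(-7140 + 9940\right) = -45749 - 2800 = -48549$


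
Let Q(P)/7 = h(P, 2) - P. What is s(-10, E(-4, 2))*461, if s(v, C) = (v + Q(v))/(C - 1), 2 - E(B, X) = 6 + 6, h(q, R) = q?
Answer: 4610/11 ≈ 419.09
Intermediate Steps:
E(B, X) = -10 (E(B, X) = 2 - (6 + 6) = 2 - 1*12 = 2 - 12 = -10)
Q(P) = 0 (Q(P) = 7*(P - P) = 7*0 = 0)
s(v, C) = v/(-1 + C) (s(v, C) = (v + 0)/(C - 1) = v/(-1 + C))
s(-10, E(-4, 2))*461 = -10/(-1 - 10)*461 = -10/(-11)*461 = -10*(-1/11)*461 = (10/11)*461 = 4610/11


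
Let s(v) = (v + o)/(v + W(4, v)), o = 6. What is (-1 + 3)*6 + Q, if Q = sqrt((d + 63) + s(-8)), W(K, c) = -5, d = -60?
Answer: 12 + sqrt(533)/13 ≈ 13.776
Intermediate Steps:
s(v) = (6 + v)/(-5 + v) (s(v) = (v + 6)/(v - 5) = (6 + v)/(-5 + v))
Q = sqrt(533)/13 (Q = sqrt((-60 + 63) + (6 - 8)/(-5 - 8)) = sqrt(3 - 2/(-13)) = sqrt(3 - 1/13*(-2)) = sqrt(3 + 2/13) = sqrt(41/13) = sqrt(533)/13 ≈ 1.7759)
(-1 + 3)*6 + Q = (-1 + 3)*6 + sqrt(533)/13 = 2*6 + sqrt(533)/13 = 12 + sqrt(533)/13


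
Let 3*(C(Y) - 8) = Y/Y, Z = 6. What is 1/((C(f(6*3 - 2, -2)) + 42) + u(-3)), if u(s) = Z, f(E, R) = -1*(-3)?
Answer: 3/169 ≈ 0.017751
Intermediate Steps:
f(E, R) = 3
C(Y) = 25/3 (C(Y) = 8 + (Y/Y)/3 = 8 + (⅓)*1 = 8 + ⅓ = 25/3)
u(s) = 6
1/((C(f(6*3 - 2, -2)) + 42) + u(-3)) = 1/((25/3 + 42) + 6) = 1/(151/3 + 6) = 1/(169/3) = 3/169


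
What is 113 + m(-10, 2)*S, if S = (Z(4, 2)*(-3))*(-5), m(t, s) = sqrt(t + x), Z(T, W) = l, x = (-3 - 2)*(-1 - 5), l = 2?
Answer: 113 + 60*sqrt(5) ≈ 247.16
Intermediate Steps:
x = 30 (x = -5*(-6) = 30)
Z(T, W) = 2
m(t, s) = sqrt(30 + t) (m(t, s) = sqrt(t + 30) = sqrt(30 + t))
S = 30 (S = (2*(-3))*(-5) = -6*(-5) = 30)
113 + m(-10, 2)*S = 113 + sqrt(30 - 10)*30 = 113 + sqrt(20)*30 = 113 + (2*sqrt(5))*30 = 113 + 60*sqrt(5)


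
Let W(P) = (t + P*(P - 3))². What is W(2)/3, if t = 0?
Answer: 4/3 ≈ 1.3333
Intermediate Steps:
W(P) = P²*(-3 + P)² (W(P) = (0 + P*(P - 3))² = (0 + P*(-3 + P))² = (P*(-3 + P))² = P²*(-3 + P)²)
W(2)/3 = (2²*(-3 + 2)²)/3 = (4*(-1)²)*(⅓) = (4*1)*(⅓) = 4*(⅓) = 4/3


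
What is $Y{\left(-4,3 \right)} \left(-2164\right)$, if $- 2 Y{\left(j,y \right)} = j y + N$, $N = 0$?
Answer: $-12984$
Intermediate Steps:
$Y{\left(j,y \right)} = - \frac{j y}{2}$ ($Y{\left(j,y \right)} = - \frac{j y + 0}{2} = - \frac{j y}{2}$)
$Y{\left(-4,3 \right)} \left(-2164\right) = \left(- \frac{1}{2}\right) \left(-4\right) 3 \left(-2164\right) = 6 \left(-2164\right) = -12984$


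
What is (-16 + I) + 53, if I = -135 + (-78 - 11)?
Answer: -187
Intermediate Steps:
I = -224 (I = -135 - 89 = -224)
(-16 + I) + 53 = (-16 - 224) + 53 = -240 + 53 = -187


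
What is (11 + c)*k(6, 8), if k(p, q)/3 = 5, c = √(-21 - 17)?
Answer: 165 + 15*I*√38 ≈ 165.0 + 92.466*I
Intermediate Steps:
c = I*√38 (c = √(-38) = I*√38 ≈ 6.1644*I)
k(p, q) = 15 (k(p, q) = 3*5 = 15)
(11 + c)*k(6, 8) = (11 + I*√38)*15 = 165 + 15*I*√38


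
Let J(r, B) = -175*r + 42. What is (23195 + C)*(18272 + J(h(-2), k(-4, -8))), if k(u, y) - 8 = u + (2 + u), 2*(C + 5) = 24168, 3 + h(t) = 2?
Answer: 652180986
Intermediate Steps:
h(t) = -1 (h(t) = -3 + 2 = -1)
C = 12079 (C = -5 + (½)*24168 = -5 + 12084 = 12079)
k(u, y) = 10 + 2*u (k(u, y) = 8 + (u + (2 + u)) = 8 + (2 + 2*u) = 10 + 2*u)
J(r, B) = 42 - 175*r
(23195 + C)*(18272 + J(h(-2), k(-4, -8))) = (23195 + 12079)*(18272 + (42 - 175*(-1))) = 35274*(18272 + (42 + 175)) = 35274*(18272 + 217) = 35274*18489 = 652180986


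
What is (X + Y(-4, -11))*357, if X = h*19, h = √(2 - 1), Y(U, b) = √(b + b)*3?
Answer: 6783 + 1071*I*√22 ≈ 6783.0 + 5023.4*I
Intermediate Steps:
Y(U, b) = 3*√2*√b (Y(U, b) = √(2*b)*3 = (√2*√b)*3 = 3*√2*√b)
h = 1 (h = √1 = 1)
X = 19 (X = 1*19 = 19)
(X + Y(-4, -11))*357 = (19 + 3*√2*√(-11))*357 = (19 + 3*√2*(I*√11))*357 = (19 + 3*I*√22)*357 = 6783 + 1071*I*√22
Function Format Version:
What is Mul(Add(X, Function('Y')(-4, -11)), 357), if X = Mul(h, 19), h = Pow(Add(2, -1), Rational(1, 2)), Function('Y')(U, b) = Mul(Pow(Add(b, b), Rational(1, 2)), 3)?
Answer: Add(6783, Mul(1071, I, Pow(22, Rational(1, 2)))) ≈ Add(6783.0, Mul(5023.4, I))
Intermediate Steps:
Function('Y')(U, b) = Mul(3, Pow(2, Rational(1, 2)), Pow(b, Rational(1, 2))) (Function('Y')(U, b) = Mul(Pow(Mul(2, b), Rational(1, 2)), 3) = Mul(Mul(Pow(2, Rational(1, 2)), Pow(b, Rational(1, 2))), 3) = Mul(3, Pow(2, Rational(1, 2)), Pow(b, Rational(1, 2))))
h = 1 (h = Pow(1, Rational(1, 2)) = 1)
X = 19 (X = Mul(1, 19) = 19)
Mul(Add(X, Function('Y')(-4, -11)), 357) = Mul(Add(19, Mul(3, Pow(2, Rational(1, 2)), Pow(-11, Rational(1, 2)))), 357) = Mul(Add(19, Mul(3, Pow(2, Rational(1, 2)), Mul(I, Pow(11, Rational(1, 2))))), 357) = Mul(Add(19, Mul(3, I, Pow(22, Rational(1, 2)))), 357) = Add(6783, Mul(1071, I, Pow(22, Rational(1, 2))))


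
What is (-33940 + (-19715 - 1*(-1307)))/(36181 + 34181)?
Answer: -26174/35181 ≈ -0.74398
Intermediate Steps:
(-33940 + (-19715 - 1*(-1307)))/(36181 + 34181) = (-33940 + (-19715 + 1307))/70362 = (-33940 - 18408)*(1/70362) = -52348*1/70362 = -26174/35181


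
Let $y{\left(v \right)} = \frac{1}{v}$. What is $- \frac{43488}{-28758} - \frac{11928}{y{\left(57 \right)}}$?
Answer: $- \frac{3258734280}{4793} \approx -6.7989 \cdot 10^{5}$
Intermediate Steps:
$- \frac{43488}{-28758} - \frac{11928}{y{\left(57 \right)}} = - \frac{43488}{-28758} - \frac{11928}{\frac{1}{57}} = \left(-43488\right) \left(- \frac{1}{28758}\right) - 11928 \frac{1}{\frac{1}{57}} = \frac{7248}{4793} - 679896 = - \frac{3258734280}{4793}$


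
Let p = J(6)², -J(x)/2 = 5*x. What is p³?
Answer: 46656000000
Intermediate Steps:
J(x) = -10*x
p = 3600 (p = (-10*6)² = (-60)² = 3600)
p³ = 3600³ = 46656000000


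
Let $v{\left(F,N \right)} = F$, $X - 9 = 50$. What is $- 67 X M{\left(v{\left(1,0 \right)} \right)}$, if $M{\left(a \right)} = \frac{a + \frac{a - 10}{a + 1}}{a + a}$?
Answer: $\frac{27671}{4} \approx 6917.8$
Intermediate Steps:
$X = 59$ ($X = 9 + 50 = 59$)
$M{\left(a \right)} = \frac{a + \frac{-10 + a}{1 + a}}{2 a}$
$- 67 X M{\left(v{\left(1,0 \right)} \right)} = \left(-67\right) 59 \frac{-5 + 1 + \frac{1^{2}}{2}}{1 \left(1 + 1\right)} = - 3953 \cdot 1 \cdot \frac{1}{2} \left(-5 + 1 + \frac{1}{2} \cdot 1\right) = - 3953 \cdot 1 \cdot \frac{1}{2} \left(-5 + 1 + \frac{1}{2}\right) = - 3953 \cdot 1 \cdot \frac{1}{2} \left(- \frac{7}{2}\right) = \left(-3953\right) \left(- \frac{7}{4}\right) = \frac{27671}{4}$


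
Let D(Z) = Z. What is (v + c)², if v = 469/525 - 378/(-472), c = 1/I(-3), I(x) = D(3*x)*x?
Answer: 76056263089/25376490000 ≈ 2.9971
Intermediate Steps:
I(x) = 3*x² (I(x) = (3*x)*x = 3*x²)
c = 1/27 (c = 1/(3*(-3)²) = 1/(3*9) = 1/27 ≈ 0.037037)
v = 29987/17700 (v = 469*(1/525) - 378*(-1/472) = 67/75 + 189/236 = 29987/17700 ≈ 1.6942)
(v + c)² = (29987/17700 + 1/27)² = (275783/159300)² = 76056263089/25376490000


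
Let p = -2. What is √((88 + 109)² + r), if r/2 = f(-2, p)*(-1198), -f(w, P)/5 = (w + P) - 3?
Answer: I*√45051 ≈ 212.25*I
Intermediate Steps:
f(w, P) = 15 - 5*P - 5*w (f(w, P) = -5*((w + P) - 3) = -5*((P + w) - 3) = -5*(-3 + P + w) = 15 - 5*P - 5*w)
r = -83860 (r = 2*((15 - 5*(-2) - 5*(-2))*(-1198)) = 2*((15 + 10 + 10)*(-1198)) = 2*(35*(-1198)) = 2*(-41930) = -83860)
√((88 + 109)² + r) = √((88 + 109)² - 83860) = √(197² - 83860) = √(38809 - 83860) = √(-45051) = I*√45051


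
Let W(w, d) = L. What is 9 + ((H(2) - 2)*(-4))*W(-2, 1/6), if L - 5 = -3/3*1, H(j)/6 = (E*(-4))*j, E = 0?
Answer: 41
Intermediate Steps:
H(j) = 0 (H(j) = 6*((0*(-4))*j) = 6*(0*j) = 6*0 = 0)
L = 4 (L = 5 - 3/3*1 = 5 - 3*1/3*1 = 5 - 1*1 = 5 - 1 = 4)
W(w, d) = 4
9 + ((H(2) - 2)*(-4))*W(-2, 1/6) = 9 + ((0 - 2)*(-4))*4 = 9 - 2*(-4)*4 = 9 + 8*4 = 9 + 32 = 41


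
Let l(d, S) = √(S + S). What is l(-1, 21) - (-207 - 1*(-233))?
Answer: -26 + √42 ≈ -19.519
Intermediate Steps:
l(d, S) = √2*√S (l(d, S) = √(2*S) = √2*√S)
l(-1, 21) - (-207 - 1*(-233)) = √2*√21 - (-207 - 1*(-233)) = √42 - (-207 + 233) = √42 - 1*26 = √42 - 26 = -26 + √42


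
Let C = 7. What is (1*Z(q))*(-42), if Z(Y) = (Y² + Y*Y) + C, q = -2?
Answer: -630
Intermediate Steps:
Z(Y) = 7 + 2*Y² (Z(Y) = (Y² + Y*Y) + 7 = (Y² + Y²) + 7 = 2*Y² + 7 = 7 + 2*Y²)
(1*Z(q))*(-42) = (1*(7 + 2*(-2)²))*(-42) = (1*(7 + 2*4))*(-42) = (1*(7 + 8))*(-42) = (1*15)*(-42) = 15*(-42) = -630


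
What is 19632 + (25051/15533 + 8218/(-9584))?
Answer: 1461347177247/74434136 ≈ 19633.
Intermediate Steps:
19632 + (25051/15533 + 8218/(-9584)) = 19632 + (25051*(1/15533) + 8218*(-1/9584)) = 19632 + (25051/15533 - 4109/4792) = 19632 + 56219295/74434136 = 1461347177247/74434136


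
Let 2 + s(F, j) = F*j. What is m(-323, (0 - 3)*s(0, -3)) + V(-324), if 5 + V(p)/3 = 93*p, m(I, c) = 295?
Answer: -90116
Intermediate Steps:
s(F, j) = -2 + F*j
V(p) = -15 + 279*p (V(p) = -15 + 3*(93*p) = -15 + 279*p)
m(-323, (0 - 3)*s(0, -3)) + V(-324) = 295 + (-15 + 279*(-324)) = 295 + (-15 - 90396) = 295 - 90411 = -90116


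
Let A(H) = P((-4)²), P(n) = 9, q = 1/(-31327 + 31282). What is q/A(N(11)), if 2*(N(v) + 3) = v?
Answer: -1/405 ≈ -0.0024691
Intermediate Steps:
N(v) = -3 + v/2
q = -1/45 (q = 1/(-45) = -1/45 ≈ -0.022222)
A(H) = 9
q/A(N(11)) = -1/45/9 = -1/45*⅑ = -1/405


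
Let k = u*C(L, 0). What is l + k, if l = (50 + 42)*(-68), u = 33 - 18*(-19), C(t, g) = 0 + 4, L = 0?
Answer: -4756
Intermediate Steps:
C(t, g) = 4
u = 375 (u = 33 + 342 = 375)
l = -6256 (l = 92*(-68) = -6256)
k = 1500 (k = 375*4 = 1500)
l + k = -6256 + 1500 = -4756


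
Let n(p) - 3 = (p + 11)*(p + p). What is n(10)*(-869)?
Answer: -367587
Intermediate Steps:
n(p) = 3 + 2*p*(11 + p) (n(p) = 3 + (p + 11)*(p + p) = 3 + (11 + p)*(2*p) = 3 + 2*p*(11 + p))
n(10)*(-869) = (3 + 2*10² + 22*10)*(-869) = (3 + 2*100 + 220)*(-869) = (3 + 200 + 220)*(-869) = 423*(-869) = -367587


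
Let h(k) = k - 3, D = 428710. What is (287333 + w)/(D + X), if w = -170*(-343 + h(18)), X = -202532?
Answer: 343093/226178 ≈ 1.5169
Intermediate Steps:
h(k) = -3 + k
w = 55760 (w = -170*(-343 + (-3 + 18)) = -170*(-343 + 15) = -170*(-328) = 55760)
(287333 + w)/(D + X) = (287333 + 55760)/(428710 - 202532) = 343093/226178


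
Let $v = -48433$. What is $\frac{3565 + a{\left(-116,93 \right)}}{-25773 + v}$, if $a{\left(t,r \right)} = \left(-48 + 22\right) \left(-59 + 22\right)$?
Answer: $- \frac{4527}{74206} \approx -0.061006$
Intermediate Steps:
$a{\left(t,r \right)} = 962$ ($a{\left(t,r \right)} = \left(-26\right) \left(-37\right) = 962$)
$\frac{3565 + a{\left(-116,93 \right)}}{-25773 + v} = \frac{3565 + 962}{-25773 - 48433} = \frac{4527}{-74206} = 4527 \left(- \frac{1}{74206}\right) = - \frac{4527}{74206}$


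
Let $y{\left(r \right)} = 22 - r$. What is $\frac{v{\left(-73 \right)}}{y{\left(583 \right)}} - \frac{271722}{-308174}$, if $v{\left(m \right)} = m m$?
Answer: $- \frac{744911602}{86442807} \approx -8.6174$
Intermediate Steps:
$v{\left(m \right)} = m^{2}$
$\frac{v{\left(-73 \right)}}{y{\left(583 \right)}} - \frac{271722}{-308174} = \frac{\left(-73\right)^{2}}{22 - 583} - \frac{271722}{-308174} = \frac{5329}{22 - 583} - - \frac{135861}{154087} = \frac{5329}{-561} + \frac{135861}{154087} = 5329 \left(- \frac{1}{561}\right) + \frac{135861}{154087} = - \frac{5329}{561} + \frac{135861}{154087} = - \frac{744911602}{86442807}$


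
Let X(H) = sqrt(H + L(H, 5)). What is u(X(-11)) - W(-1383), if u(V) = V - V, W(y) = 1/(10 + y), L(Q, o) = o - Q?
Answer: 1/1373 ≈ 0.00072833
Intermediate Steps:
X(H) = sqrt(5) (X(H) = sqrt(H + (5 - H)) = sqrt(5))
u(V) = 0
u(X(-11)) - W(-1383) = 0 - 1/(10 - 1383) = 0 - 1/(-1373) = 0 - 1*(-1/1373) = 0 + 1/1373 = 1/1373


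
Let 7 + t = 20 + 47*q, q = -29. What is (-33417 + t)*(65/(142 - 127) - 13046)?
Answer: 453419625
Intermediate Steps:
t = -1350 (t = -7 + (20 + 47*(-29)) = -7 + (20 - 1363) = -7 - 1343 = -1350)
(-33417 + t)*(65/(142 - 127) - 13046) = (-33417 - 1350)*(65/(142 - 127) - 13046) = -34767*(65/15 - 13046) = -34767*(65*(1/15) - 13046) = -34767*(13/3 - 13046) = -34767*(-39125/3) = 453419625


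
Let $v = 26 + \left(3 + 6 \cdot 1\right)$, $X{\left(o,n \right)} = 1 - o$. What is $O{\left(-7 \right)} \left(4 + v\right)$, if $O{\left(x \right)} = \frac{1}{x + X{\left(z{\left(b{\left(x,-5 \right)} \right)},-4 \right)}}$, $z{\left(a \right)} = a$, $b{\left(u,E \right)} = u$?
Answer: $39$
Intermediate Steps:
$v = 35$ ($v = 26 + \left(3 + 6\right) = 26 + 9 = 35$)
$O{\left(x \right)} = 1$ ($O{\left(x \right)} = \frac{1}{x - \left(-1 + x\right)} = 1^{-1} = 1$)
$O{\left(-7 \right)} \left(4 + v\right) = 1 \left(4 + 35\right) = 1 \cdot 39 = 39$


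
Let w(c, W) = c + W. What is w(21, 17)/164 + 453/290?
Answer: 10664/5945 ≈ 1.7938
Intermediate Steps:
w(c, W) = W + c
w(21, 17)/164 + 453/290 = (17 + 21)/164 + 453/290 = 38*(1/164) + 453*(1/290) = 19/82 + 453/290 = 10664/5945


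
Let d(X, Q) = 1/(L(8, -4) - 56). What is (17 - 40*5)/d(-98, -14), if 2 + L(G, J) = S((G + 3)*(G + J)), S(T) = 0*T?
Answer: 10614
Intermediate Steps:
S(T) = 0
L(G, J) = -2 (L(G, J) = -2 + 0 = -2)
d(X, Q) = -1/58 (d(X, Q) = 1/(-2 - 56) = 1/(-58) = -1/58)
(17 - 40*5)/d(-98, -14) = (17 - 40*5)/(-1/58) = (17 - 200)*(-58) = -183*(-58) = 10614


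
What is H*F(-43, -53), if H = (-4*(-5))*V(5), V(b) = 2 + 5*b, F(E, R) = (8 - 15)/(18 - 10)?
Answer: -945/2 ≈ -472.50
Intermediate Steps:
F(E, R) = -7/8
H = 540 (H = (-4*(-5))*(2 + 5*5) = 20*(2 + 25) = 20*27 = 540)
H*F(-43, -53) = 540*(-7/8) = -945/2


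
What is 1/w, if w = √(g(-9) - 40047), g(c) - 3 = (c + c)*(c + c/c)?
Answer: -I*√399/3990 ≈ -0.0050063*I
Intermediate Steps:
g(c) = 3 + 2*c*(1 + c) (g(c) = 3 + (c + c)*(c + c/c) = 3 + (2*c)*(c + 1) = 3 + (2*c)*(1 + c) = 3 + 2*c*(1 + c))
w = 10*I*√399 (w = √((3 + 2*(-9) + 2*(-9)²) - 40047) = √((3 - 18 + 2*81) - 40047) = √((3 - 18 + 162) - 40047) = √(147 - 40047) = √(-39900) = 10*I*√399 ≈ 199.75*I)
1/w = 1/(10*I*√399) = -I*√399/3990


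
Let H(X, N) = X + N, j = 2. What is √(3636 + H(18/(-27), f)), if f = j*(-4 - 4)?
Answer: √32574/3 ≈ 60.161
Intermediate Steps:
f = -16 (f = 2*(-4 - 4) = 2*(-8) = -16)
H(X, N) = N + X
√(3636 + H(18/(-27), f)) = √(3636 + (-16 + 18/(-27))) = √(3636 + (-16 + 18*(-1/27))) = √(3636 + (-16 - ⅔)) = √(3636 - 50/3) = √(10858/3) = √32574/3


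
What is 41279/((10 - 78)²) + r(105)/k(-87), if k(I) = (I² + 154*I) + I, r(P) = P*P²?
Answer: -25042409/134096 ≈ -186.75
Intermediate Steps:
r(P) = P³
k(I) = I² + 155*I
41279/((10 - 78)²) + r(105)/k(-87) = 41279/((10 - 78)²) + 105³/((-87*(155 - 87))) = 41279/((-68)²) + 1157625/((-87*68)) = 41279/4624 + 1157625/(-5916) = 41279*(1/4624) + 1157625*(-1/5916) = 41279/4624 - 385875/1972 = -25042409/134096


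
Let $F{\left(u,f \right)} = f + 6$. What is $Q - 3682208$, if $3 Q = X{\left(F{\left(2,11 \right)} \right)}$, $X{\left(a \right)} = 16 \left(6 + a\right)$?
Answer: $- \frac{11046256}{3} \approx -3.6821 \cdot 10^{6}$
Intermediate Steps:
$F{\left(u,f \right)} = 6 + f$
$X{\left(a \right)} = 96 + 16 a$
$Q = \frac{368}{3}$ ($Q = \frac{96 + 16 \left(6 + 11\right)}{3} = \frac{96 + 16 \cdot 17}{3} = \frac{96 + 272}{3} = \frac{1}{3} \cdot 368 = \frac{368}{3} \approx 122.67$)
$Q - 3682208 = \frac{368}{3} - 3682208 = - \frac{11046256}{3}$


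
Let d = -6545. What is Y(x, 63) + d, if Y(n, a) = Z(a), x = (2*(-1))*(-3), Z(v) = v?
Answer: -6482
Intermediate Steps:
x = 6 (x = -2*(-3) = 6)
Y(n, a) = a
Y(x, 63) + d = 63 - 6545 = -6482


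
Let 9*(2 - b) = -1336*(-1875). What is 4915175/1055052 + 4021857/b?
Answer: -4312831590371/440481044844 ≈ -9.7912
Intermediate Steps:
b = -834994/3 (b = 2 - (-1336)*(-1875)/9 = 2 - ⅑*2505000 = 2 - 835000/3 = -834994/3 ≈ -2.7833e+5)
4915175/1055052 + 4021857/b = 4915175/1055052 + 4021857/(-834994/3) = 4915175*(1/1055052) + 4021857*(-3/834994) = 4915175/1055052 - 12065571/834994 = -4312831590371/440481044844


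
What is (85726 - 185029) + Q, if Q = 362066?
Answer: 262763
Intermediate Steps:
(85726 - 185029) + Q = (85726 - 185029) + 362066 = -99303 + 362066 = 262763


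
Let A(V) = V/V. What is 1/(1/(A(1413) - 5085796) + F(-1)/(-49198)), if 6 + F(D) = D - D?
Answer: 125105471205/15232786 ≈ 8212.9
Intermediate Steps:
F(D) = -6 (F(D) = -6 + (D - D) = -6 + 0 = -6)
A(V) = 1
1/(1/(A(1413) - 5085796) + F(-1)/(-49198)) = 1/(1/(1 - 5085796) - 6/(-49198)) = 1/(1/(-5085795) - 6*(-1/49198)) = 1/(-1/5085795 + 3/24599) = 1/(15232786/125105471205) = 125105471205/15232786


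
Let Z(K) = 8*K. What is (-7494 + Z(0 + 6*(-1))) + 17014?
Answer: 9472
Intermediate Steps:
(-7494 + Z(0 + 6*(-1))) + 17014 = (-7494 + 8*(0 + 6*(-1))) + 17014 = (-7494 + 8*(0 - 6)) + 17014 = (-7494 + 8*(-6)) + 17014 = (-7494 - 48) + 17014 = -7542 + 17014 = 9472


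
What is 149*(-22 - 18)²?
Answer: 238400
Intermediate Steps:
149*(-22 - 18)² = 149*(-40)² = 149*1600 = 238400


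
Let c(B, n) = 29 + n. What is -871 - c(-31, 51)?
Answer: -951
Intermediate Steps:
-871 - c(-31, 51) = -871 - (29 + 51) = -871 - 1*80 = -871 - 80 = -951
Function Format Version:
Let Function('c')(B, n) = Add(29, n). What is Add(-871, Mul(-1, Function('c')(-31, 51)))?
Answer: -951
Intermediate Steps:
Add(-871, Mul(-1, Function('c')(-31, 51))) = Add(-871, Mul(-1, Add(29, 51))) = Add(-871, Mul(-1, 80)) = Add(-871, -80) = -951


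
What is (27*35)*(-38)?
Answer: -35910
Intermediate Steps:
(27*35)*(-38) = 945*(-38) = -35910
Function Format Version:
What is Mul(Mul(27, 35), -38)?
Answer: -35910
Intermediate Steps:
Mul(Mul(27, 35), -38) = Mul(945, -38) = -35910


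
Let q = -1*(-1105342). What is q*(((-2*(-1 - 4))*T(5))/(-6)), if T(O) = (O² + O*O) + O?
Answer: -303969050/3 ≈ -1.0132e+8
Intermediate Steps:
T(O) = O + 2*O² (T(O) = (O² + O²) + O = 2*O² + O = O + 2*O²)
q = 1105342
q*(((-2*(-1 - 4))*T(5))/(-6)) = 1105342*(((-2*(-1 - 4))*(5*(1 + 2*5)))/(-6)) = 1105342*(((-2*(-5))*(5*(1 + 10)))*(-⅙)) = 1105342*((10*(5*11))*(-⅙)) = 1105342*((10*55)*(-⅙)) = 1105342*(550*(-⅙)) = 1105342*(-275/3) = -303969050/3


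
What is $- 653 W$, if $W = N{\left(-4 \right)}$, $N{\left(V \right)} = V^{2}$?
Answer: $-10448$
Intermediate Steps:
$W = 16$ ($W = \left(-4\right)^{2} = 16$)
$- 653 W = \left(-653\right) 16 = -10448$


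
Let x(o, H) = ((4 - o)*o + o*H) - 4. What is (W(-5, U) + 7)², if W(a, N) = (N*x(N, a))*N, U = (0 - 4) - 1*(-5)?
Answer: 1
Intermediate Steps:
U = 1 (U = -4 + 5 = 1)
x(o, H) = -4 + H*o + o*(4 - o) (x(o, H) = (o*(4 - o) + H*o) - 4 = (H*o + o*(4 - o)) - 4 = -4 + H*o + o*(4 - o))
W(a, N) = N²*(-4 - N² + 4*N + N*a) (W(a, N) = (N*(-4 - N² + 4*N + a*N))*N = (N*(-4 - N² + 4*N + N*a))*N = N²*(-4 - N² + 4*N + N*a))
(W(-5, U) + 7)² = (1²*(-4 - 1*1² + 4*1 + 1*(-5)) + 7)² = (1*(-4 - 1*1 + 4 - 5) + 7)² = (1*(-4 - 1 + 4 - 5) + 7)² = (1*(-6) + 7)² = (-6 + 7)² = 1² = 1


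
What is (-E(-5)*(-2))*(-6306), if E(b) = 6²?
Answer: -454032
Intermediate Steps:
E(b) = 36
(-E(-5)*(-2))*(-6306) = (-1*36*(-2))*(-6306) = -36*(-2)*(-6306) = 72*(-6306) = -454032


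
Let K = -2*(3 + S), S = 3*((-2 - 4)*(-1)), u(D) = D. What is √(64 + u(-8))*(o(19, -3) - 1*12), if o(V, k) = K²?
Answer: 3504*√14 ≈ 13111.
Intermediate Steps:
S = 18 (S = 3*(-6*(-1)) = 3*6 = 18)
K = -42 (K = -2*(3 + 18) = -2*21 = -42)
o(V, k) = 1764 (o(V, k) = (-42)² = 1764)
√(64 + u(-8))*(o(19, -3) - 1*12) = √(64 - 8)*(1764 - 1*12) = √56*(1764 - 12) = (2*√14)*1752 = 3504*√14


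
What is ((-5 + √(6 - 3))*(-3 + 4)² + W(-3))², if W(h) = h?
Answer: (8 - √3)² ≈ 39.287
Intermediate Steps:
((-5 + √(6 - 3))*(-3 + 4)² + W(-3))² = ((-5 + √(6 - 3))*(-3 + 4)² - 3)² = ((-5 + √3)*1² - 3)² = ((-5 + √3)*1 - 3)² = ((-5 + √3) - 3)² = (-8 + √3)²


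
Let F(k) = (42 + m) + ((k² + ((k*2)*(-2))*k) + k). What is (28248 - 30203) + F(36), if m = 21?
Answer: -5744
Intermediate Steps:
F(k) = 63 + k - 3*k² (F(k) = (42 + 21) + ((k² + ((k*2)*(-2))*k) + k) = 63 + ((k² + ((2*k)*(-2))*k) + k) = 63 + ((k² + (-4*k)*k) + k) = 63 + ((k² - 4*k²) + k) = 63 + (-3*k² + k) = 63 + (k - 3*k²) = 63 + k - 3*k²)
(28248 - 30203) + F(36) = (28248 - 30203) + (63 + 36 - 3*36²) = -1955 + (63 + 36 - 3*1296) = -1955 + (63 + 36 - 3888) = -1955 - 3789 = -5744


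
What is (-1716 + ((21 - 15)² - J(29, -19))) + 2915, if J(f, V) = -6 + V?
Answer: 1260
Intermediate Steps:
(-1716 + ((21 - 15)² - J(29, -19))) + 2915 = (-1716 + ((21 - 15)² - (-6 - 19))) + 2915 = (-1716 + (6² - 1*(-25))) + 2915 = (-1716 + (36 + 25)) + 2915 = (-1716 + 61) + 2915 = -1655 + 2915 = 1260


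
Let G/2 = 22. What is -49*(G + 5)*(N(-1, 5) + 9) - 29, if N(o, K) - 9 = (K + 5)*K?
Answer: -163297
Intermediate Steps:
G = 44 (G = 2*22 = 44)
N(o, K) = 9 + K*(5 + K) (N(o, K) = 9 + (K + 5)*K = 9 + (5 + K)*K = 9 + K*(5 + K))
-49*(G + 5)*(N(-1, 5) + 9) - 29 = -49*(44 + 5)*((9 + 5² + 5*5) + 9) - 29 = -2401*((9 + 25 + 25) + 9) - 29 = -2401*(59 + 9) - 29 = -2401*68 - 29 = -49*3332 - 29 = -163268 - 29 = -163297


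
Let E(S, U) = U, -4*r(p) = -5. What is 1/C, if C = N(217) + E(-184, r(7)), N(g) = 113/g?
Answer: 868/1537 ≈ 0.56474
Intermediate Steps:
r(p) = 5/4 (r(p) = -¼*(-5) = 5/4)
C = 1537/868 (C = 113/217 + 5/4 = 1537/868 ≈ 1.7707)
1/C = 1/(1537/868) = 868/1537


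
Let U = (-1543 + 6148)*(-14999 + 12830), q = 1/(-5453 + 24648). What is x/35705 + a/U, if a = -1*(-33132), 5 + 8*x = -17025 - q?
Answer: -229781601262673/3650943132203400 ≈ -0.062938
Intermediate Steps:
q = 1/19195 ≈ 5.2097e-5
x = -326890851/153560 (x = -5/8 + (-17025 - 1*1/19195)/8 = -5/8 + (-17025 - 1/19195)/8 = -5/8 + (⅛)*(-326794876/19195) = -5/8 - 81698719/38390 = -326890851/153560 ≈ -2128.8)
a = 33132
U = -9988245 (U = 4605*(-2169) = -9988245)
x/35705 + a/U = -326890851/153560/35705 + 33132/(-9988245) = -326890851/153560*1/35705 + 33132*(-1/9988245) = -326890851/5482859800 - 11044/3329415 = -229781601262673/3650943132203400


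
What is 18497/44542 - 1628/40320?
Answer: 84160583/224491680 ≈ 0.37489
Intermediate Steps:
18497/44542 - 1628/40320 = 18497*(1/44542) - 1628*1/40320 = 18497/44542 - 407/10080 = 84160583/224491680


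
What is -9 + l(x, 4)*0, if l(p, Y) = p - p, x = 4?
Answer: -9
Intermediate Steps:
l(p, Y) = 0
-9 + l(x, 4)*0 = -9 + 0*0 = -9 + 0 = -9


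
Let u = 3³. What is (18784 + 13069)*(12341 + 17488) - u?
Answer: 950143110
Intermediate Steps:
u = 27
(18784 + 13069)*(12341 + 17488) - u = (18784 + 13069)*(12341 + 17488) - 1*27 = 31853*29829 - 27 = 950143137 - 27 = 950143110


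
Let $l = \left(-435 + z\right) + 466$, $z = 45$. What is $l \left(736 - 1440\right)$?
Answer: $-53504$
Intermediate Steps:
$l = 76$ ($l = \left(-435 + 45\right) + 466 = -390 + 466 = 76$)
$l \left(736 - 1440\right) = 76 \left(736 - 1440\right) = 76 \left(-704\right) = -53504$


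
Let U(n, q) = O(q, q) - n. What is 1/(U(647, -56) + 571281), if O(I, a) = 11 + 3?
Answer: 1/570648 ≈ 1.7524e-6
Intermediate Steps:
O(I, a) = 14
U(n, q) = 14 - n
1/(U(647, -56) + 571281) = 1/((14 - 1*647) + 571281) = 1/((14 - 647) + 571281) = 1/(-633 + 571281) = 1/570648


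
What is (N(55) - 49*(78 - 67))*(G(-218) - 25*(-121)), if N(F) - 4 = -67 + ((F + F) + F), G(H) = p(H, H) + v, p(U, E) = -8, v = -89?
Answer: -1279536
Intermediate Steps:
G(H) = -97 (G(H) = -8 - 89 = -97)
N(F) = -63 + 3*F (N(F) = 4 + (-67 + ((F + F) + F)) = 4 + (-67 + (2*F + F)) = 4 + (-67 + 3*F) = -63 + 3*F)
(N(55) - 49*(78 - 67))*(G(-218) - 25*(-121)) = ((-63 + 3*55) - 49*(78 - 67))*(-97 - 25*(-121)) = ((-63 + 165) - 49*11)*(-97 + 3025) = (102 - 539)*2928 = -437*2928 = -1279536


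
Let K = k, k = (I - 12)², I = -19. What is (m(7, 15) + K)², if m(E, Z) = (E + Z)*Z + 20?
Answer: 1718721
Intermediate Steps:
k = 961 (k = (-19 - 12)² = (-31)² = 961)
K = 961
m(E, Z) = 20 + Z*(E + Z) (m(E, Z) = Z*(E + Z) + 20 = 20 + Z*(E + Z))
(m(7, 15) + K)² = ((20 + 15² + 7*15) + 961)² = ((20 + 225 + 105) + 961)² = (350 + 961)² = 1311² = 1718721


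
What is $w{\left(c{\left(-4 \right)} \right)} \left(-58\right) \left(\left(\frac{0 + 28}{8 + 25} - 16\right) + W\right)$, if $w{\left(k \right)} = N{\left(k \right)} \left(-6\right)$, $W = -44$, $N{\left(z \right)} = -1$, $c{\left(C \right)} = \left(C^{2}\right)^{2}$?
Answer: $\frac{226432}{11} \approx 20585.0$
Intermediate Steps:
$c{\left(C \right)} = C^{4}$
$w{\left(k \right)} = 6$ ($w{\left(k \right)} = \left(-1\right) \left(-6\right) = 6$)
$w{\left(c{\left(-4 \right)} \right)} \left(-58\right) \left(\left(\frac{0 + 28}{8 + 25} - 16\right) + W\right) = 6 \left(-58\right) \left(\left(\frac{0 + 28}{8 + 25} - 16\right) - 44\right) = - 348 \left(\left(\frac{28}{33} - 16\right) - 44\right) = - 348 \left(- \frac{500}{33} - 44\right) = \left(-348\right) \left(- \frac{1952}{33}\right) = \frac{226432}{11}$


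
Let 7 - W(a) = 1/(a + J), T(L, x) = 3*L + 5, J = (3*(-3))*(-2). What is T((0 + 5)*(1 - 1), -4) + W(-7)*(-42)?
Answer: -3137/11 ≈ -285.18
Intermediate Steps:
J = 18 (J = -9*(-2) = 18)
T(L, x) = 5 + 3*L
W(a) = 7 - 1/(18 + a) (W(a) = 7 - 1/(a + 18) = 7 - 1/(18 + a))
T((0 + 5)*(1 - 1), -4) + W(-7)*(-42) = (5 + 3*((0 + 5)*(1 - 1))) + ((125 + 7*(-7))/(18 - 7))*(-42) = (5 + 3*(5*0)) + ((125 - 49)/11)*(-42) = (5 + 3*0) + ((1/11)*76)*(-42) = (5 + 0) + (76/11)*(-42) = 5 - 3192/11 = -3137/11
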